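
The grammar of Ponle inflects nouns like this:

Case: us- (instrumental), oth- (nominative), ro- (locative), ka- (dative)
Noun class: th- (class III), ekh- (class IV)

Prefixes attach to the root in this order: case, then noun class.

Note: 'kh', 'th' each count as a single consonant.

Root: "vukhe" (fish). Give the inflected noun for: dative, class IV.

Attach case dative ka- → kavukhe.
Attach noun class class IV ekh- → ekhkavukhe.

ekhkavukhe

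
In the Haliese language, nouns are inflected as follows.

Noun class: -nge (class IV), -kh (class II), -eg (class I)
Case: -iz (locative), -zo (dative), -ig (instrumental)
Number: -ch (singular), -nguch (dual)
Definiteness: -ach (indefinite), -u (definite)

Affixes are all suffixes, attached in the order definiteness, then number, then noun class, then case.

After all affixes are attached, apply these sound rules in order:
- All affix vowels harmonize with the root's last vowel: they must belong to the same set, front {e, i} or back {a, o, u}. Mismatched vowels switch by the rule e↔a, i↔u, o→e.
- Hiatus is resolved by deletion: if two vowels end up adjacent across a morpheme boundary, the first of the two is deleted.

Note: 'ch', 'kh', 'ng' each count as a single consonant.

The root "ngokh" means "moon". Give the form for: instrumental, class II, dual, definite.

Attach definiteness definite -u → ngokhu.
Attach number dual -nguch → ngokhunguch.
Attach noun class class II -kh → ngokhunguchkh.
Attach case instrumental -ig → ngokhunguchkhig.
Apply vowel harmony: ngokhunguchkhig → ngokhunguchkhug.
Vowel deletion: no change.

ngokhunguchkhug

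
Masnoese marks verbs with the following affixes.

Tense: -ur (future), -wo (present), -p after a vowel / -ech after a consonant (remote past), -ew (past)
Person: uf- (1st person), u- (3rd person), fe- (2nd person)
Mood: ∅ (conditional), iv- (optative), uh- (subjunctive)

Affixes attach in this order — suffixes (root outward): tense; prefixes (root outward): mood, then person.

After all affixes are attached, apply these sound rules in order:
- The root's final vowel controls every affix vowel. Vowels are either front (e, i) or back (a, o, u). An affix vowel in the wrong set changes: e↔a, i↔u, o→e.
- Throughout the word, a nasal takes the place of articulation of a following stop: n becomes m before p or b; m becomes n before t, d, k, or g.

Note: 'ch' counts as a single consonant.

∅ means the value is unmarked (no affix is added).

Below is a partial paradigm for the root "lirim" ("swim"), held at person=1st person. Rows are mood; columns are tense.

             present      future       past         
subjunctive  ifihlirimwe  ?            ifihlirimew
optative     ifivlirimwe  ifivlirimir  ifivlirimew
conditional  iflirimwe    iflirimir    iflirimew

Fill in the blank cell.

Attach tense future -ur → lirimur.
Attach mood subjunctive uh- → uhlirimur.
Attach person 1st person uf- → ufuhlirimur.
Apply vowel harmony: ufuhlirimur → ifihlirimir.
Nasal assimilation: no change.

ifihlirimir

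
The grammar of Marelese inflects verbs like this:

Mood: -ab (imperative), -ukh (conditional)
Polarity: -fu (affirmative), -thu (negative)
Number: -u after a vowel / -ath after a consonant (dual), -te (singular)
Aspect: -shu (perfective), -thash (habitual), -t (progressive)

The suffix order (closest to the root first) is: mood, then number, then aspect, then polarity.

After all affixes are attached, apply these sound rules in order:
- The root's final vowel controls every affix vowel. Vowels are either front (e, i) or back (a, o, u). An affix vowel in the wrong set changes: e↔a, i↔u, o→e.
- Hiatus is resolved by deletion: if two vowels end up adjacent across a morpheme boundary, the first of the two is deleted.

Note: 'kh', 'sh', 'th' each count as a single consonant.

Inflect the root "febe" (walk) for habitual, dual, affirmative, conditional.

Attach mood conditional -ukh → febeukh.
Attach number dual -ath (after consonant 'kh') → febeukhath.
Attach aspect habitual -thash → febeukhaththash.
Attach polarity affirmative -fu → febeukhaththashfu.
Apply vowel harmony: febeukhaththashfu → febeikheththeshfi.
Apply vowel deletion: febeikheththeshfi → febikheththeshfi.

febikheththeshfi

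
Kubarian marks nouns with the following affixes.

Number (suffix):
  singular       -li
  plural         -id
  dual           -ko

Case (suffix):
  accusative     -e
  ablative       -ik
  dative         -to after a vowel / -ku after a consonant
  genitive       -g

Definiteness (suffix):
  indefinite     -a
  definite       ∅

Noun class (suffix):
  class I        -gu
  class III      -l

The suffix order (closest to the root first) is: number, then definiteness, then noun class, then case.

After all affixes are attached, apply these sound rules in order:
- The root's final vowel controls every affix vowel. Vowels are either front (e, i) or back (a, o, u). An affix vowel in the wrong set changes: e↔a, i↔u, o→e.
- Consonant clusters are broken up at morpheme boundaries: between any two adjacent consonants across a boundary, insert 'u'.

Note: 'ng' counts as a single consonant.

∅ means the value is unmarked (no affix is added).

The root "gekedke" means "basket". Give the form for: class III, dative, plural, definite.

Attach number plural -id → gekedkeid.
definiteness = definite: zero marking, form stays gekedkeid.
Attach noun class class III -l → gekedkeidl.
Attach case dative -ku (after consonant 'l') → gekedkeidlku.
Apply vowel harmony: gekedkeidlku → gekedkeidlki.
Apply epenthesis: gekedkeidlki → gekedkeiduluki.

gekedkeiduluki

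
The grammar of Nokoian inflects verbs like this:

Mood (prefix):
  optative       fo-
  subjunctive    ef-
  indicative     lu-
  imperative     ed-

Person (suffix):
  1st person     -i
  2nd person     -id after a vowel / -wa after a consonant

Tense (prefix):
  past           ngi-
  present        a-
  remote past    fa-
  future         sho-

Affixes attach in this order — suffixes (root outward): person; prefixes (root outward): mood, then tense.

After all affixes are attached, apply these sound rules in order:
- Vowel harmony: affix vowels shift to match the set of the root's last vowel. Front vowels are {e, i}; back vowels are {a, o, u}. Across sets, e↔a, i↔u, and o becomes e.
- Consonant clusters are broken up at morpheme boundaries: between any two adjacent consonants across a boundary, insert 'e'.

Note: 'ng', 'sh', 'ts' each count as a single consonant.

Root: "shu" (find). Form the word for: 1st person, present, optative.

afoshuu

Attach person 1st person -i → shui.
Attach mood optative fo- → foshui.
Attach tense present a- → afoshui.
Apply vowel harmony: afoshui → afoshuu.
Epenthesis: no change.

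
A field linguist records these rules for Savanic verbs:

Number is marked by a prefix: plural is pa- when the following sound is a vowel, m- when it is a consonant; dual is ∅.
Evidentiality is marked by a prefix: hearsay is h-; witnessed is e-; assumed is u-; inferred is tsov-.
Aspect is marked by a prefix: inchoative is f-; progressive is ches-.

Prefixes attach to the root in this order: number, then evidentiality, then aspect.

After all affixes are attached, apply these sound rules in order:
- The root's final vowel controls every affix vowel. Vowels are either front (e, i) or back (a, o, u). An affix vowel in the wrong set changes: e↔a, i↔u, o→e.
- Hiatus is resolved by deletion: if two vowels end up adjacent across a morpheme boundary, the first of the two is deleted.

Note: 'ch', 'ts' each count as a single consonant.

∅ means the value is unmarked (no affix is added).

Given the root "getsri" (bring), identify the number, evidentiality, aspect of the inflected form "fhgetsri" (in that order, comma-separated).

dual, hearsay, inchoative

Segment: f-h-getsri.
number: ∅ → dual.
evidentiality: h- → hearsay.
aspect: f- → inchoative.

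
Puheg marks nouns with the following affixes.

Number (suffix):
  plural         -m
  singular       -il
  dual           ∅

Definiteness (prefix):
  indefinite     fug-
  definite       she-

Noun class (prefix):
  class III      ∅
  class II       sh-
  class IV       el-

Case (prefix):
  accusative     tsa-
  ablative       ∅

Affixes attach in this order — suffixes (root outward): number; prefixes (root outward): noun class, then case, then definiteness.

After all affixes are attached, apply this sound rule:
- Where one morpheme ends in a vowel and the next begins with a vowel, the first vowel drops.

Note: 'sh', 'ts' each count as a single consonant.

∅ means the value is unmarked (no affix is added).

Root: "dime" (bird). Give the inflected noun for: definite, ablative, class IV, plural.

sheldimem

Attach noun class class IV el- → eldime.
case = ablative: zero marking, form stays eldime.
Attach definiteness definite she- → sheeldime.
Attach number plural -m → sheeldimem.
Apply vowel deletion: sheeldimem → sheldimem.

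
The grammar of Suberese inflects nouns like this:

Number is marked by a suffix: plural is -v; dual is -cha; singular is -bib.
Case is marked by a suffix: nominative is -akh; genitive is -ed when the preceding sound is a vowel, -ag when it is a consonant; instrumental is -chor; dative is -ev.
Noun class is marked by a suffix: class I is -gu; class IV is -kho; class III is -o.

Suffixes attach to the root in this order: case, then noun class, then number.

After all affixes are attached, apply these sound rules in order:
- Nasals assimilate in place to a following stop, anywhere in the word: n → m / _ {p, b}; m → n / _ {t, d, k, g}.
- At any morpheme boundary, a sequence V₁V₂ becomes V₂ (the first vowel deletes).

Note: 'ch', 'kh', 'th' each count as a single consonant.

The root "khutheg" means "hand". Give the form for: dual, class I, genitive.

Attach case genitive -ag (after consonant 'g') → khuthegag.
Attach noun class class I -gu → khuthegaggu.
Attach number dual -cha → khuthegaggucha.
Nasal assimilation: no change.
Vowel deletion: no change.

khuthegaggucha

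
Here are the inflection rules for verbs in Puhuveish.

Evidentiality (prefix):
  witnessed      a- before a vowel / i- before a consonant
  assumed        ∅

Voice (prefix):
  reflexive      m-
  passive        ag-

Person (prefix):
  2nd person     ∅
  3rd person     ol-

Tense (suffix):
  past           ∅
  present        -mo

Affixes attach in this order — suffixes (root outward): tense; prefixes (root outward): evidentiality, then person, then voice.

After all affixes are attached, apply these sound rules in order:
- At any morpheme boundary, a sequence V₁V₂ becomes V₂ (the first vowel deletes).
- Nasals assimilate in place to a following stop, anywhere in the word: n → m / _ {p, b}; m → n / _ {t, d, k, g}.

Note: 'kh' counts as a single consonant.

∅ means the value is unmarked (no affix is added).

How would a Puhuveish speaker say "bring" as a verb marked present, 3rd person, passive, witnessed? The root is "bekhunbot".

Attach evidentiality witnessed i- (before consonant 'b') → ibekhunbot.
Attach person 3rd person ol- → olibekhunbot.
Attach tense present -mo → olibekhunbotmo.
Attach voice passive ag- → agolibekhunbotmo.
Vowel deletion: no change.
Apply nasal assimilation: agolibekhunbotmo → agolibekhumbotmo.

agolibekhumbotmo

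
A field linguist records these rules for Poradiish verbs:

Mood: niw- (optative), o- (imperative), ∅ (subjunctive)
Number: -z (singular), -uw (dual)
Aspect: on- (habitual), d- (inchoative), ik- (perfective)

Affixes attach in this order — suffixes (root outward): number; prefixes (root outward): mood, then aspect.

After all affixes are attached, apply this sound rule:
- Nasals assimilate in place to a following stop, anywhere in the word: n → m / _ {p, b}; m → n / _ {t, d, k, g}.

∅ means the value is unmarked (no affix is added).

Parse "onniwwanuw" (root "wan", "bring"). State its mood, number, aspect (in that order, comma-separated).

Segment: on-niw-wan-uw.
mood: niw- → optative.
number: -uw → dual.
aspect: on- → habitual.

optative, dual, habitual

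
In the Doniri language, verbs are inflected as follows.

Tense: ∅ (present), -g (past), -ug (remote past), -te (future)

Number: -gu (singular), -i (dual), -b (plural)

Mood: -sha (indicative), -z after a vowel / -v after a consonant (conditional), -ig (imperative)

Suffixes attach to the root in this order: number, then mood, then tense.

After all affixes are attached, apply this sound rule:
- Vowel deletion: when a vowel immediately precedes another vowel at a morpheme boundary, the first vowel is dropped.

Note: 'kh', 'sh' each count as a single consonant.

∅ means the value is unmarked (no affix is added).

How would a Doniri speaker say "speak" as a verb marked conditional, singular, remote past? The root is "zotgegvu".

zotgegvuguzug

Attach number singular -gu → zotgegvugu.
Attach mood conditional -z (after vowel 'u') → zotgegvuguz.
Attach tense remote past -ug → zotgegvuguzug.
Vowel deletion: no change.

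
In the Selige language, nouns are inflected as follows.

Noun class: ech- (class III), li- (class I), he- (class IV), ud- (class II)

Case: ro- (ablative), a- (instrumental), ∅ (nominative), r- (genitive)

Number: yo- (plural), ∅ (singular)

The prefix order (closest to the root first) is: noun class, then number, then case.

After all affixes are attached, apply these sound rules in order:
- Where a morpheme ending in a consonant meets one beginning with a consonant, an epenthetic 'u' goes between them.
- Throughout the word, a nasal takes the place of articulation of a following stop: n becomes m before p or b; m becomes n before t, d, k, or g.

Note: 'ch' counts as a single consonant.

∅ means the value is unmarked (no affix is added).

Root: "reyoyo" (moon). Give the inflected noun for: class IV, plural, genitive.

ruyohereyoyo

Attach noun class class IV he- → hereyoyo.
Attach number plural yo- → yohereyoyo.
Attach case genitive r- → ryohereyoyo.
Apply epenthesis: ryohereyoyo → ruyohereyoyo.
Nasal assimilation: no change.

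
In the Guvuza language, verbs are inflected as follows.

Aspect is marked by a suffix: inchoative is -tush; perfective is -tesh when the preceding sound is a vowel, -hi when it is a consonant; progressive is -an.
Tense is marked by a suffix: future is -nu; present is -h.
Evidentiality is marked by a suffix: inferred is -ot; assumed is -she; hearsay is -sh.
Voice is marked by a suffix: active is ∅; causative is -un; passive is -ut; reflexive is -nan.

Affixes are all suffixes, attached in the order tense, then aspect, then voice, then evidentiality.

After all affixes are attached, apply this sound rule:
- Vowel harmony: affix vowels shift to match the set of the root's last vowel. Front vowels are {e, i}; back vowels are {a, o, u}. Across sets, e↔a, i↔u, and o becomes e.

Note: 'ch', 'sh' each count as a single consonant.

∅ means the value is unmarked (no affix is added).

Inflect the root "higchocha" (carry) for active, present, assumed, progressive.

higchochahansha

Attach tense present -h → higchochah.
Attach aspect progressive -an → higchochahan.
voice = active: zero marking, form stays higchochahan.
Attach evidentiality assumed -she → higchochahanshe.
Apply vowel harmony: higchochahanshe → higchochahansha.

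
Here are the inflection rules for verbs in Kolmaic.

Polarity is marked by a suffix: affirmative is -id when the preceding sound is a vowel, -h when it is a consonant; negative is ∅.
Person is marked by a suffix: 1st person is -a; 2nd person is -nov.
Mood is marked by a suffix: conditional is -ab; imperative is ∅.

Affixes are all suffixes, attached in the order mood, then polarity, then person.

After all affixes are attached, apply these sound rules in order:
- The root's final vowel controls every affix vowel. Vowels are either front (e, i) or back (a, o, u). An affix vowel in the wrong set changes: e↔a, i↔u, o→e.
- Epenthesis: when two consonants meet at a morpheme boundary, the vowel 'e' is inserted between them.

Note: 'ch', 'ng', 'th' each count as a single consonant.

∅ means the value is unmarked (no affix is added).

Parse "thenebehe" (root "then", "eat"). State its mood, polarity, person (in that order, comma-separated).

Segment: then-ab-h-a.
mood: -ab → conditional.
polarity: -id/h → affirmative.
person: -a → 1st person.

conditional, affirmative, 1st person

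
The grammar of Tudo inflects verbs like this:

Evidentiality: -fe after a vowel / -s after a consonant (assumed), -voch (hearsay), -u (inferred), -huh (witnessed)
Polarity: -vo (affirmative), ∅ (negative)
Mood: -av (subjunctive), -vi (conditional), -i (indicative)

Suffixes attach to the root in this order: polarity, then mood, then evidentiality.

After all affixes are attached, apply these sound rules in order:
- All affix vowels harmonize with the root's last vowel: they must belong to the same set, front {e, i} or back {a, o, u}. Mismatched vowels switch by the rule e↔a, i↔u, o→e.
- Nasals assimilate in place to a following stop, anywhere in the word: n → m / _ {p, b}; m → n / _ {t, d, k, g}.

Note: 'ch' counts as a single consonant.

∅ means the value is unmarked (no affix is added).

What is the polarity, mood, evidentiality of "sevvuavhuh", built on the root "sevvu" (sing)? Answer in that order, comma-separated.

negative, subjunctive, witnessed

Segment: sevvu-av-huh.
polarity: ∅ → negative.
mood: -av → subjunctive.
evidentiality: -huh → witnessed.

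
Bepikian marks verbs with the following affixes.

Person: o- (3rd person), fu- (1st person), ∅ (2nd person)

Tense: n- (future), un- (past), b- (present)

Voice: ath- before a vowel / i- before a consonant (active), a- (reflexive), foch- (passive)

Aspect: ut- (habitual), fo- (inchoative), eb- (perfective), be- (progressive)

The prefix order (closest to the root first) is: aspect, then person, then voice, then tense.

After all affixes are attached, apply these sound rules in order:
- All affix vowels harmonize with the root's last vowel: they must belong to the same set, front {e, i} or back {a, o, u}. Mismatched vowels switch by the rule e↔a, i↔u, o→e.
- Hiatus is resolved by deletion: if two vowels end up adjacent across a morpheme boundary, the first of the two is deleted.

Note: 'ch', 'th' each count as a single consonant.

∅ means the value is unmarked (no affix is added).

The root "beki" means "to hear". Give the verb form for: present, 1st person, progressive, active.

bifibebeki

Attach aspect progressive be- → bebeki.
Attach person 1st person fu- → fubebeki.
Attach voice active i- (before consonant 'f') → ifubebeki.
Attach tense present b- → bifubebeki.
Apply vowel harmony: bifubebeki → bifibebeki.
Vowel deletion: no change.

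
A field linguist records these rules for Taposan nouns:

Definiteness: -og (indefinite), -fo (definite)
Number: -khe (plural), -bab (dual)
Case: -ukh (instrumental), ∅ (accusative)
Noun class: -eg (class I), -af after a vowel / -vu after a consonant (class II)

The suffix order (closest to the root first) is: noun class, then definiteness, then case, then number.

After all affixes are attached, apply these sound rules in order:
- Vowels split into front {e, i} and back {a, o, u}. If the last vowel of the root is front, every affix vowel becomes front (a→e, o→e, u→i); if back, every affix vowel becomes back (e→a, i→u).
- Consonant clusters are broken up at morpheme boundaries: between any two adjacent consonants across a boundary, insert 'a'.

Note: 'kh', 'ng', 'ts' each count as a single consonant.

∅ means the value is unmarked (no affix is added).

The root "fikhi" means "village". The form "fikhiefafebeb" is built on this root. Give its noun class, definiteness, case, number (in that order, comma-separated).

Segment: fikhi-af-fo-bab.
noun class: -af/vu → class II.
definiteness: -fo → definite.
case: ∅ → accusative.
number: -bab → dual.

class II, definite, accusative, dual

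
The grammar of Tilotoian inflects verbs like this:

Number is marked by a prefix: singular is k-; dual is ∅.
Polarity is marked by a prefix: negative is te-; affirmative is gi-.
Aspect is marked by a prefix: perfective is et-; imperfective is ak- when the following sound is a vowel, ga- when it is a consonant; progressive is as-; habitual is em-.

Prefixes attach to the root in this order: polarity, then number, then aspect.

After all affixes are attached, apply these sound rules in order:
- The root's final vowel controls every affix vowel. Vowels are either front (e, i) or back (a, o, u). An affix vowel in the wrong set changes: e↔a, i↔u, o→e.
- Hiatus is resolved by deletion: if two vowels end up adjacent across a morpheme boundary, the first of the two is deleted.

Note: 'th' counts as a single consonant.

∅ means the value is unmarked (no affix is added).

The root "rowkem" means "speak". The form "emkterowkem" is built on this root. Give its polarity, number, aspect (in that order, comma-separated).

negative, singular, habitual

Segment: em-k-te-rowkem.
polarity: te- → negative.
number: k- → singular.
aspect: em- → habitual.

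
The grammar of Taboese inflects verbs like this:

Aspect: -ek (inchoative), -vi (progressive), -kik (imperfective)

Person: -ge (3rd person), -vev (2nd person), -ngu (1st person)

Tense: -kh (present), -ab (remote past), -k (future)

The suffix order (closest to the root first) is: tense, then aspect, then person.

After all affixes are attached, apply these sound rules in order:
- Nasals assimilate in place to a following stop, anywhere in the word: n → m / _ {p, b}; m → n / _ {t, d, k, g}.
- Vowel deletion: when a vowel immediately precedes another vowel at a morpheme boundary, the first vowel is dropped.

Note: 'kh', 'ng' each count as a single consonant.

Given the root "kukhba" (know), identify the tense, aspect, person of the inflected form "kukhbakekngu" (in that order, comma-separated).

future, inchoative, 1st person

Segment: kukhba-k-ek-ngu.
tense: -k → future.
aspect: -ek → inchoative.
person: -ngu → 1st person.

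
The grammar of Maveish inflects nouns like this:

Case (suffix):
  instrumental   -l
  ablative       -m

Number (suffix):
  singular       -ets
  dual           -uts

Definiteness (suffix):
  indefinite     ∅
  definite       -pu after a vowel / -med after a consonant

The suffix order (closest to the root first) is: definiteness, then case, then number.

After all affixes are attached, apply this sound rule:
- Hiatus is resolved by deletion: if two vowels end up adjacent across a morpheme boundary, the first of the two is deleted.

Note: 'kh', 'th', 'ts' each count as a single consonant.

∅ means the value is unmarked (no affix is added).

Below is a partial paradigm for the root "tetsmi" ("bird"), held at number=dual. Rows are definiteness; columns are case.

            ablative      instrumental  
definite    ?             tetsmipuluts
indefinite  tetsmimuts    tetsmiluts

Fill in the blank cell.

tetsmipumuts

Attach definiteness definite -pu (after vowel 'i') → tetsmipu.
Attach case ablative -m → tetsmipum.
Attach number dual -uts → tetsmipumuts.
Vowel deletion: no change.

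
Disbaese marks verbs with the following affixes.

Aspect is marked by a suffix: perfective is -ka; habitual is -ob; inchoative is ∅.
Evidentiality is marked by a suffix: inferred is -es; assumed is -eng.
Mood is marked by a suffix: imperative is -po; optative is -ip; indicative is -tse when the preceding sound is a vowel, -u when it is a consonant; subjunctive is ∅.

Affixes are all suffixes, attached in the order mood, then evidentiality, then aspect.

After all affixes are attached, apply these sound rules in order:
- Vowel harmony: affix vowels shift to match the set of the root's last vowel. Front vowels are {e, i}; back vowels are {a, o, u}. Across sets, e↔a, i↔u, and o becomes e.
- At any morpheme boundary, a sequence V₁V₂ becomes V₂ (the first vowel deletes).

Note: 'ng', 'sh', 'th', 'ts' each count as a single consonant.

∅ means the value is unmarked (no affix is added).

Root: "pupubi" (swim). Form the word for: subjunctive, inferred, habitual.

mood = subjunctive: zero marking, form stays pupubi.
Attach evidentiality inferred -es → pupubies.
Attach aspect habitual -ob → pupubiesob.
Apply vowel harmony: pupubiesob → pupubieseb.
Apply vowel deletion: pupubieseb → pupubeseb.

pupubeseb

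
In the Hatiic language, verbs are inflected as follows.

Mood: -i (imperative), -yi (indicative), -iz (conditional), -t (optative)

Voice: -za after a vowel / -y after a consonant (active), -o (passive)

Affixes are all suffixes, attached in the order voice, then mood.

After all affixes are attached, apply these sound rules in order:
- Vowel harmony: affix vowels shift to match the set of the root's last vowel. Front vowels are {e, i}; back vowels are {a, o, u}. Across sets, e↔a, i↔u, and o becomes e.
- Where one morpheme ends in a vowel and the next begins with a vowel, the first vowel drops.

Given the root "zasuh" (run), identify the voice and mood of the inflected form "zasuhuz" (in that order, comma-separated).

passive, conditional

Segment: zasuh-o-iz.
voice: -o → passive.
mood: -iz → conditional.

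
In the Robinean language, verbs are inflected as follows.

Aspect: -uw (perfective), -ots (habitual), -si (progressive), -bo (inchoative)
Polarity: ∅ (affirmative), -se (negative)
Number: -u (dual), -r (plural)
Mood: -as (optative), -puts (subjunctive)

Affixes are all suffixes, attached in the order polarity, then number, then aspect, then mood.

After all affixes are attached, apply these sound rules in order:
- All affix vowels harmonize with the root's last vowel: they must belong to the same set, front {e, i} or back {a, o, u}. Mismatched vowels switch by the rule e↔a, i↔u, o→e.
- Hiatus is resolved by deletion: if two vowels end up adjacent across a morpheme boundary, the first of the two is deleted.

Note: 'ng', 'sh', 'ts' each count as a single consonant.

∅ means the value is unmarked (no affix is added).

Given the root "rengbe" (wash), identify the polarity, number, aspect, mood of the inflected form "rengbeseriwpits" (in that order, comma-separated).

negative, plural, perfective, subjunctive

Segment: rengbe-se-r-uw-puts.
polarity: -se → negative.
number: -r → plural.
aspect: -uw → perfective.
mood: -puts → subjunctive.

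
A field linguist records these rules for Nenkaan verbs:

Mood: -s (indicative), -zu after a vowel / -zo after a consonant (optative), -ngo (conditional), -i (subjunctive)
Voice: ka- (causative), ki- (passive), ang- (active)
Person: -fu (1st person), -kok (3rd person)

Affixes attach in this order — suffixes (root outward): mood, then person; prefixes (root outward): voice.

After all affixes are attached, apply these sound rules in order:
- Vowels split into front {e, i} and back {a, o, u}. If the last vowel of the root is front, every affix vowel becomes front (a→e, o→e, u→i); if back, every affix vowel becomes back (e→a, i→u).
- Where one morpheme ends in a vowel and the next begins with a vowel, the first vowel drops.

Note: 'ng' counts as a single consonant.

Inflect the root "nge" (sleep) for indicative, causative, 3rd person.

Attach voice causative ka- → kange.
Attach mood indicative -s → kanges.
Attach person 3rd person -kok → kangeskok.
Apply vowel harmony: kangeskok → kengeskek.
Vowel deletion: no change.

kengeskek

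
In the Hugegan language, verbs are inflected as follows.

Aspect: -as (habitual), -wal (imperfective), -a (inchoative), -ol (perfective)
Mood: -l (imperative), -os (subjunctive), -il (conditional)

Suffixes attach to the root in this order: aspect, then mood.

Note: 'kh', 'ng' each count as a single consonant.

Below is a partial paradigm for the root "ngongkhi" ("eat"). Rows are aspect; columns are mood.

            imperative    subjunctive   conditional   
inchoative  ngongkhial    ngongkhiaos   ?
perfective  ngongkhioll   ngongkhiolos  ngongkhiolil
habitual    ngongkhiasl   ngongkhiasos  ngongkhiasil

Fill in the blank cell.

Attach aspect inchoative -a → ngongkhia.
Attach mood conditional -il → ngongkhiail.

ngongkhiail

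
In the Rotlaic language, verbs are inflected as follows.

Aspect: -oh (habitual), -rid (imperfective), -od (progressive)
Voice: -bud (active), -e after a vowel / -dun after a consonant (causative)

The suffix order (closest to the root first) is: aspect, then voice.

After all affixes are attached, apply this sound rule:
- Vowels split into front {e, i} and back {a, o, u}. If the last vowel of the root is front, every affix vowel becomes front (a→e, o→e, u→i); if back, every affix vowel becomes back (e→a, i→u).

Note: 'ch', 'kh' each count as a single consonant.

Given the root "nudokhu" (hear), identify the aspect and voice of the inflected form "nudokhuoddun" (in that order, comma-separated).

progressive, causative

Segment: nudokhu-od-dun.
aspect: -od → progressive.
voice: -e/dun → causative.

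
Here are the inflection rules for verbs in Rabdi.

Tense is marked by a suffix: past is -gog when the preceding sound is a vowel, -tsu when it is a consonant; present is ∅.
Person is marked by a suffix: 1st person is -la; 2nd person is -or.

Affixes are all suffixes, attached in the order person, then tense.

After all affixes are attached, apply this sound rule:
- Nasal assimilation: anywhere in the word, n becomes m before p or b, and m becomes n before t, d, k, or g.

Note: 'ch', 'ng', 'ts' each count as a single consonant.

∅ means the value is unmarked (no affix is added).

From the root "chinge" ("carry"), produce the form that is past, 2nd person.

chingeortsu

Attach person 2nd person -or → chingeor.
Attach tense past -tsu (after consonant 'r') → chingeortsu.
Nasal assimilation: no change.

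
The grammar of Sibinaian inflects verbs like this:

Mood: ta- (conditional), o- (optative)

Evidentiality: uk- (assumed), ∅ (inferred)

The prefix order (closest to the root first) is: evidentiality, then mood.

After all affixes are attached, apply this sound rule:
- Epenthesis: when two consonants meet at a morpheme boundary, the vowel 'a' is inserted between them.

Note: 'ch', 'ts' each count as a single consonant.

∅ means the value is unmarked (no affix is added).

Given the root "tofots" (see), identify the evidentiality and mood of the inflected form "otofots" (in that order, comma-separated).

Segment: o-tofots.
evidentiality: ∅ → inferred.
mood: o- → optative.

inferred, optative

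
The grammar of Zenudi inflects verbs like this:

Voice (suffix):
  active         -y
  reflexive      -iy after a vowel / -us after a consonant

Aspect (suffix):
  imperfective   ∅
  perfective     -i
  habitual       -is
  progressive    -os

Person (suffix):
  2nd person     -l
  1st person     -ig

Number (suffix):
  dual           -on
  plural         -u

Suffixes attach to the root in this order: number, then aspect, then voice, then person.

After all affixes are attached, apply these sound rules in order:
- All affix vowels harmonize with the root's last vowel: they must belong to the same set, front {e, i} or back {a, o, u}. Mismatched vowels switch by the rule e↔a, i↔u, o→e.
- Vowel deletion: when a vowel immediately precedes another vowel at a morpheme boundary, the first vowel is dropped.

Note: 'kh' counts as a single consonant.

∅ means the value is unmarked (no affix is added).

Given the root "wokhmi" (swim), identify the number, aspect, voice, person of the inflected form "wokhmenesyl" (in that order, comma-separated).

Segment: wokhmi-on-os-y-l.
number: -on → dual.
aspect: -os → progressive.
voice: -y → active.
person: -l → 2nd person.

dual, progressive, active, 2nd person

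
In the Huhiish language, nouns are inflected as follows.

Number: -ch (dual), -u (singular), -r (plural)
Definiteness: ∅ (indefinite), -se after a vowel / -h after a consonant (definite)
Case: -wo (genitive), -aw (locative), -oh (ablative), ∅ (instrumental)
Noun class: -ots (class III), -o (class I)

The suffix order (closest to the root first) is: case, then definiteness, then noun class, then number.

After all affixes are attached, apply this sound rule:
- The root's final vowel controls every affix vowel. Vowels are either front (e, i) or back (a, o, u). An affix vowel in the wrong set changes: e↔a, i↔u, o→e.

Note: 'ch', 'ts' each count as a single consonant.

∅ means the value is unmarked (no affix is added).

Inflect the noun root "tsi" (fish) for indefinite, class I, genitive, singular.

Attach case genitive -wo → tsiwo.
definiteness = indefinite: zero marking, form stays tsiwo.
Attach noun class class I -o → tsiwoo.
Attach number singular -u → tsiwoou.
Apply vowel harmony: tsiwoou → tsiweei.

tsiweei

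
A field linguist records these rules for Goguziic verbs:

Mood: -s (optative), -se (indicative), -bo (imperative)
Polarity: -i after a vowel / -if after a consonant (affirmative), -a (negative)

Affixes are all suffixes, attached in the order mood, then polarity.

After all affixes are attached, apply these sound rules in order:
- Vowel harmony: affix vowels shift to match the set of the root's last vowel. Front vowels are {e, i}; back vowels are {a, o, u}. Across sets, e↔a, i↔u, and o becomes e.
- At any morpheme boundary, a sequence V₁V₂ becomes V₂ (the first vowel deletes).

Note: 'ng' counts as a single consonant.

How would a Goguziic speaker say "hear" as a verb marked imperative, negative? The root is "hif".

Attach mood imperative -bo → hifbo.
Attach polarity negative -a → hifboa.
Apply vowel harmony: hifboa → hifbee.
Apply vowel deletion: hifbee → hifbe.

hifbe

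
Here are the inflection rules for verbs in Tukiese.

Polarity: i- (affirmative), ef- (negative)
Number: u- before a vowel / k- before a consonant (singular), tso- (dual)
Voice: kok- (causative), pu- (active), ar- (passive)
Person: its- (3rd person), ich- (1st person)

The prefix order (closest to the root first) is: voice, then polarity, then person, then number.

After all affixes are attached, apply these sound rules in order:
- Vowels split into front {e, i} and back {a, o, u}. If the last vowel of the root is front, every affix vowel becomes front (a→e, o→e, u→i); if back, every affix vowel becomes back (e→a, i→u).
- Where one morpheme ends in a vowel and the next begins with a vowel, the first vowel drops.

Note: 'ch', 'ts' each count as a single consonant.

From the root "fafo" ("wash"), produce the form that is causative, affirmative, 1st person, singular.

Attach voice causative kok- → kokfafo.
Attach polarity affirmative i- → ikokfafo.
Attach person 1st person ich- → ichikokfafo.
Attach number singular u- (before vowel 'i') → uichikokfafo.
Apply vowel harmony: uichikokfafo → uuchukokfafo.
Apply vowel deletion: uuchukokfafo → uchukokfafo.

uchukokfafo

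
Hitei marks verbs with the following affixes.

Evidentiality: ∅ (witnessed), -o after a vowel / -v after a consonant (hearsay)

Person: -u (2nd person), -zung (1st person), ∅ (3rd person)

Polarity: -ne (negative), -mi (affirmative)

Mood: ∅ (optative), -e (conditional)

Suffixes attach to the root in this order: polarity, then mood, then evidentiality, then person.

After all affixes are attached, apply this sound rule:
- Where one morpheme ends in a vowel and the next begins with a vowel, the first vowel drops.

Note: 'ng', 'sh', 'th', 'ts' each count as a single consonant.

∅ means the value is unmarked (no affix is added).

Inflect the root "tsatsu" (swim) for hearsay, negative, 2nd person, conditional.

Attach polarity negative -ne → tsatsune.
Attach mood conditional -e → tsatsunee.
Attach evidentiality hearsay -o (after vowel 'e') → tsatsuneeo.
Attach person 2nd person -u → tsatsuneeou.
Apply vowel deletion: tsatsuneeou → tsatsunu.

tsatsunu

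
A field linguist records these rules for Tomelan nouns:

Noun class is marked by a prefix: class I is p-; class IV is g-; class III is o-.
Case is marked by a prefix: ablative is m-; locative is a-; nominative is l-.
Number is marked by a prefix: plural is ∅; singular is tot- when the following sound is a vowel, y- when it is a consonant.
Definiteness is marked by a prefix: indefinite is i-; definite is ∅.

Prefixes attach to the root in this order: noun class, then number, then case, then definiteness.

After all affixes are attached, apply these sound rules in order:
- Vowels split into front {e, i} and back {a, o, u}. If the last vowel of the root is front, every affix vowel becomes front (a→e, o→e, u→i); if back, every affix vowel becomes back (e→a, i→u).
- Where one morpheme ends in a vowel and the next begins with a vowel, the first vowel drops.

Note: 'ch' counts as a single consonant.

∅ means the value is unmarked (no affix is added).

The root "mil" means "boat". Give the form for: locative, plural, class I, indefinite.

Attach noun class class I p- → pmil.
number = plural: zero marking, form stays pmil.
Attach case locative a- → apmil.
Attach definiteness indefinite i- → iapmil.
Apply vowel harmony: iapmil → iepmil.
Apply vowel deletion: iepmil → epmil.

epmil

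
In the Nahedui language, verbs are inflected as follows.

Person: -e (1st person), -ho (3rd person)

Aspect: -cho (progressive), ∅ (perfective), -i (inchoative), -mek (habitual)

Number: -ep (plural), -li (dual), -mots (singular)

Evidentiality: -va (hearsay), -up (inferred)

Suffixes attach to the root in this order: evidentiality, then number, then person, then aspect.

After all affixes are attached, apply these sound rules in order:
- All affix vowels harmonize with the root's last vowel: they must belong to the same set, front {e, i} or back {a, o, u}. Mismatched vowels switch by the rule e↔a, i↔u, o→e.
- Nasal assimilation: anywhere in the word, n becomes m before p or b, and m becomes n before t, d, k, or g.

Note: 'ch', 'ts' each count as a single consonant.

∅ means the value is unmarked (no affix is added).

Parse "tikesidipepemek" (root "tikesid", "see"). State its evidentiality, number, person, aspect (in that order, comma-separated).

inferred, plural, 1st person, habitual

Segment: tikesid-up-ep-e-mek.
evidentiality: -up → inferred.
number: -ep → plural.
person: -e → 1st person.
aspect: -mek → habitual.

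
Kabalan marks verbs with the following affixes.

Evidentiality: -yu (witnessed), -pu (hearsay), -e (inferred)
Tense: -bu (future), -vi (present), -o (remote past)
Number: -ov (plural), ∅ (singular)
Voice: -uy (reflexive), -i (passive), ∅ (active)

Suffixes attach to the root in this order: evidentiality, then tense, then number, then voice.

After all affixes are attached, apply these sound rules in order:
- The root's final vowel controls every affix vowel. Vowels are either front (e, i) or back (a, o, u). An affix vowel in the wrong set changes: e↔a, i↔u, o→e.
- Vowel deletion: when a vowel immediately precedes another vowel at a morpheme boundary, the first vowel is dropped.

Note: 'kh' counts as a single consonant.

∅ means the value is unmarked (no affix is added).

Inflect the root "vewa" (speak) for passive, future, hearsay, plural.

vewapubovu

Attach evidentiality hearsay -pu → vewapu.
Attach tense future -bu → vewapubu.
Attach number plural -ov → vewapubuov.
Attach voice passive -i → vewapubuovi.
Apply vowel harmony: vewapubuovi → vewapubuovu.
Apply vowel deletion: vewapubuovu → vewapubovu.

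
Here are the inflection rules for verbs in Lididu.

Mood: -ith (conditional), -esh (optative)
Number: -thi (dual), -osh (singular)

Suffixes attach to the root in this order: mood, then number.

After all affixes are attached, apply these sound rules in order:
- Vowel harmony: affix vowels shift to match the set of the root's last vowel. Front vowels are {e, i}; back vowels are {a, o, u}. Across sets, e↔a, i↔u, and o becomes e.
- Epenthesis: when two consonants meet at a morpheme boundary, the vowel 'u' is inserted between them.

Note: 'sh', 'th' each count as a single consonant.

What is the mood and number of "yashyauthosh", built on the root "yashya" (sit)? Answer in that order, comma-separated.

Segment: yashya-ith-osh.
mood: -ith → conditional.
number: -osh → singular.

conditional, singular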